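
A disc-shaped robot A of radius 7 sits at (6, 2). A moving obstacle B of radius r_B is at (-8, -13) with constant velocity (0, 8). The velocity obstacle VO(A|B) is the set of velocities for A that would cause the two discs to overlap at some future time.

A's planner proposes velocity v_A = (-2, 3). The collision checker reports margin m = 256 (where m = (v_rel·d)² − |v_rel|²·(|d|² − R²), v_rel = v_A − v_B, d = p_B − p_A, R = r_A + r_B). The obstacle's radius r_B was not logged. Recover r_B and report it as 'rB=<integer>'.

m = 256
d = (-14, -15);  v_rel = (-2, -5),  |v_rel|² = 29
v_rel×d = (-2)·(-15) − (-5)·(-14) = -40
since m = R²·29 − (-40)²:  R² = (1600 + 256) / 29 = 64
R = √64 = 8  ⇒  r_B = 8 − 7 = 1

rB=1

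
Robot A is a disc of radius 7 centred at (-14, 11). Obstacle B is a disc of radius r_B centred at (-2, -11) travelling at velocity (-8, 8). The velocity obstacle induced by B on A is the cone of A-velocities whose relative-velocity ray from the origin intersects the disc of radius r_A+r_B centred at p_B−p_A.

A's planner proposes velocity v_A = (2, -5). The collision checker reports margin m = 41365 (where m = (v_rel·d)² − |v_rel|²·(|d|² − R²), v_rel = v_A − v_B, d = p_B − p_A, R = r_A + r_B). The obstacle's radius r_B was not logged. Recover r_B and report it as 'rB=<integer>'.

m = 41365
d = (12, -22);  v_rel = (10, -13),  |v_rel|² = 269
v_rel×d = (10)·(-22) − (-13)·(12) = -64
since m = R²·269 − (-64)²:  R² = (4096 + 41365) / 269 = 169
R = √169 = 13  ⇒  r_B = 13 − 7 = 6

rB=6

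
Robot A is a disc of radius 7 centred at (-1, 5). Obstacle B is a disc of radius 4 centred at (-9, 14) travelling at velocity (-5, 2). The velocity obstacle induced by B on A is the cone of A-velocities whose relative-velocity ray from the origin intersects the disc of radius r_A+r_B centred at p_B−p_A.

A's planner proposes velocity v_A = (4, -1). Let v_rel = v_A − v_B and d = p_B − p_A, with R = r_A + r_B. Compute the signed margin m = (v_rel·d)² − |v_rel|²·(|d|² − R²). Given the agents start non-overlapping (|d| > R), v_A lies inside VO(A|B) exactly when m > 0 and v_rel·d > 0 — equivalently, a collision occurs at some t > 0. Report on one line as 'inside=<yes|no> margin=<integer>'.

d = (-8, 9),  |d|² = 145;  R = 7+4 = 11,  c = 145−11² = 24
v_rel = (9, -3),  |v_rel|² = 90;  v_rel·d = (9)·(-8) + (-3)·(9) = -99
90·t² + 198·t + 24 = 0  ⇒  m = (-99)² − 90·24 = 7641
m = 7641 > 0,  v_rel·d = -99 < 0  ⇒  outside

inside=no margin=7641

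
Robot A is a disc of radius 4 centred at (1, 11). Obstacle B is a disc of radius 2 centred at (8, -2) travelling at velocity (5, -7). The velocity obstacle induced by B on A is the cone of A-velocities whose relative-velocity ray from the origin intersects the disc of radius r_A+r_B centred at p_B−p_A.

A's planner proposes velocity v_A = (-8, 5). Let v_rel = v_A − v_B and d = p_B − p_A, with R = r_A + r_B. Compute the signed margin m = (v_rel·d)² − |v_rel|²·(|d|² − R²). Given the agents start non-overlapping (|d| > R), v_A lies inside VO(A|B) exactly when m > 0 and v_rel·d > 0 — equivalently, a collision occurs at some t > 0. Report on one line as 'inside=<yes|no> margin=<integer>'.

d = (7, -13),  |d|² = 218;  R = 4+2 = 6,  c = 218−6² = 182
v_rel = (-13, 12),  |v_rel|² = 313;  v_rel·d = (-13)·(7) + (12)·(-13) = -247
313·t² + 494·t + 182 = 0  ⇒  m = (-247)² − 313·182 = 4043
m = 4043 > 0,  v_rel·d = -247 < 0  ⇒  outside

inside=no margin=4043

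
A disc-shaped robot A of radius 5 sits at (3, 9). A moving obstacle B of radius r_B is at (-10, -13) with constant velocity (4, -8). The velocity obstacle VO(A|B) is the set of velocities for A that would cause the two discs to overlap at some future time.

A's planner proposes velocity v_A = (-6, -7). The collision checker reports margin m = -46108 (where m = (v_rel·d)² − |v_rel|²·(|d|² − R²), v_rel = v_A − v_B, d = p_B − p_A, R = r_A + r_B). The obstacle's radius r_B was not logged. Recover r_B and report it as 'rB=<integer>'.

m = -46108
d = (-13, -22);  v_rel = (-10, 1),  |v_rel|² = 101
v_rel×d = (-10)·(-22) − (1)·(-13) = 233
since m = R²·101 − 233²:  R² = (54289 + -46108) / 101 = 81
R = √81 = 9  ⇒  r_B = 9 − 5 = 4

rB=4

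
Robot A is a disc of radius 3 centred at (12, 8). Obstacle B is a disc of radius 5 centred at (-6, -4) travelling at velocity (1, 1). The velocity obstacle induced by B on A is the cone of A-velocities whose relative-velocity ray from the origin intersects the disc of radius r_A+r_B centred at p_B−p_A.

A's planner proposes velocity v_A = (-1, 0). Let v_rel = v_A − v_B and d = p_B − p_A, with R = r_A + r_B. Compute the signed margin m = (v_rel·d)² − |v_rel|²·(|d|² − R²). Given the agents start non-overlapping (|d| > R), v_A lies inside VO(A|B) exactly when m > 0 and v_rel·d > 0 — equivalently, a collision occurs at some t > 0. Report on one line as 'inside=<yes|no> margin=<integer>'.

d = (-18, -12),  |d|² = 468;  R = 3+5 = 8,  c = 468−8² = 404
v_rel = (-2, -1),  |v_rel|² = 5;  v_rel·d = (-2)·(-18) + (-1)·(-12) = 48
5·t² − 96·t + 404 = 0  ⇒  m = 48² − 5·404 = 284
m = 284 > 0,  v_rel·d = 48 > 0  ⇒  inside

inside=yes margin=284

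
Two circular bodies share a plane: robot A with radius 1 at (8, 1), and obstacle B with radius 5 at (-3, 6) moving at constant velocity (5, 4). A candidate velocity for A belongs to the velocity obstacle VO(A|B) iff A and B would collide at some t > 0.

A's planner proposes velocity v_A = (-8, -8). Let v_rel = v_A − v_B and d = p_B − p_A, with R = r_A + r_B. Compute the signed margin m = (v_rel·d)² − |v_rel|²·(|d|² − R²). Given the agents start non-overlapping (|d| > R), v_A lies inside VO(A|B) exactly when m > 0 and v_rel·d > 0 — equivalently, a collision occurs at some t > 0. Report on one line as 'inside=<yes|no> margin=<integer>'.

d = (-11, 5),  |d|² = 146;  R = 1+5 = 6,  c = 146−6² = 110
v_rel = (-13, -12),  |v_rel|² = 313;  v_rel·d = (-13)·(-11) + (-12)·(5) = 83
313·t² − 166·t + 110 = 0  ⇒  m = 83² − 313·110 = -27541
m = -27541 < 0,  v_rel·d = 83 > 0  ⇒  outside

inside=no margin=-27541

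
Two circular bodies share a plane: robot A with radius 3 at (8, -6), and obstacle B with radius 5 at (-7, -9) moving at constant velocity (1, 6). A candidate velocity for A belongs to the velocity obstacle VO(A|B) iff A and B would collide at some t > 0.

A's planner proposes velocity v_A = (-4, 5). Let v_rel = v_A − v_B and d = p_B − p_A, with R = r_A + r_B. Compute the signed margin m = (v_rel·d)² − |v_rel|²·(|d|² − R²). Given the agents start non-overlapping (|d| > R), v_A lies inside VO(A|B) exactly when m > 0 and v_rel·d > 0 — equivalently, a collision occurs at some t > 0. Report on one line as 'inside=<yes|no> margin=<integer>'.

d = (-15, -3),  |d|² = 234;  R = 3+5 = 8,  c = 234−8² = 170
v_rel = (-5, -1),  |v_rel|² = 26;  v_rel·d = (-5)·(-15) + (-1)·(-3) = 78
26·t² − 156·t + 170 = 0  ⇒  m = 78² − 26·170 = 1664
m = 1664 > 0,  v_rel·d = 78 > 0  ⇒  inside

inside=yes margin=1664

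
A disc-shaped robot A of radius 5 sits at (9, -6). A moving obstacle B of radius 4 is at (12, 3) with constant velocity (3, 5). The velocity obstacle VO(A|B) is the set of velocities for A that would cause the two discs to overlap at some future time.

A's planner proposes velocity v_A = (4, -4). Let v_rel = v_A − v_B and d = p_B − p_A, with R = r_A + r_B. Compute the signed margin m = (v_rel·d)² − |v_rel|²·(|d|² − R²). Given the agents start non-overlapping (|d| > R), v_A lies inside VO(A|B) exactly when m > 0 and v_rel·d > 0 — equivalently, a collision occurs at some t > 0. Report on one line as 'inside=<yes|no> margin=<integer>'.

d = (3, 9),  |d|² = 90;  R = 5+4 = 9,  c = 90−9² = 9
v_rel = (1, -9),  |v_rel|² = 82;  v_rel·d = (1)·(3) + (-9)·(9) = -78
82·t² + 156·t + 9 = 0  ⇒  m = (-78)² − 82·9 = 5346
m = 5346 > 0,  v_rel·d = -78 < 0  ⇒  outside

inside=no margin=5346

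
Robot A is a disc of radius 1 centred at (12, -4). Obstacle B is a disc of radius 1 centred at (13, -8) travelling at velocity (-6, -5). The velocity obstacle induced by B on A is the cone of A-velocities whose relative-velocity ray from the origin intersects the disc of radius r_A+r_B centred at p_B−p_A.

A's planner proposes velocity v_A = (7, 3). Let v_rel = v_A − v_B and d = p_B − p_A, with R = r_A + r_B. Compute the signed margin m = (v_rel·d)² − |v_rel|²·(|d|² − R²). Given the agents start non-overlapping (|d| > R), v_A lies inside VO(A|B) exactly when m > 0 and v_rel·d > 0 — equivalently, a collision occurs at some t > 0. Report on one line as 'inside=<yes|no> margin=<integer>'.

d = (1, -4),  |d|² = 17;  R = 1+1 = 2,  c = 17−2² = 13
v_rel = (13, 8),  |v_rel|² = 233;  v_rel·d = (13)·(1) + (8)·(-4) = -19
233·t² + 38·t + 13 = 0  ⇒  m = (-19)² − 233·13 = -2668
m = -2668 < 0,  v_rel·d = -19 < 0  ⇒  outside

inside=no margin=-2668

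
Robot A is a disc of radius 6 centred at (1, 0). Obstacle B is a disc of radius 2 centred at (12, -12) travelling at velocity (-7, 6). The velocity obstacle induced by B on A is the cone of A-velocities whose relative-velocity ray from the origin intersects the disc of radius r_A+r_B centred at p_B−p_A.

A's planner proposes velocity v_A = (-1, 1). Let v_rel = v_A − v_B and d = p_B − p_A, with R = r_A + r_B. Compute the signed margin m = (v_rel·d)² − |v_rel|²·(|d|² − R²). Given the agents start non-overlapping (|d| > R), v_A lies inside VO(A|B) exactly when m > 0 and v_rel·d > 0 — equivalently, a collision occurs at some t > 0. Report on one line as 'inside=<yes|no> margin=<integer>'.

d = (11, -12),  |d|² = 265;  R = 6+2 = 8,  c = 265−8² = 201
v_rel = (6, -5),  |v_rel|² = 61;  v_rel·d = (6)·(11) + (-5)·(-12) = 126
61·t² − 252·t + 201 = 0  ⇒  m = 126² − 61·201 = 3615
m = 3615 > 0,  v_rel·d = 126 > 0  ⇒  inside

inside=yes margin=3615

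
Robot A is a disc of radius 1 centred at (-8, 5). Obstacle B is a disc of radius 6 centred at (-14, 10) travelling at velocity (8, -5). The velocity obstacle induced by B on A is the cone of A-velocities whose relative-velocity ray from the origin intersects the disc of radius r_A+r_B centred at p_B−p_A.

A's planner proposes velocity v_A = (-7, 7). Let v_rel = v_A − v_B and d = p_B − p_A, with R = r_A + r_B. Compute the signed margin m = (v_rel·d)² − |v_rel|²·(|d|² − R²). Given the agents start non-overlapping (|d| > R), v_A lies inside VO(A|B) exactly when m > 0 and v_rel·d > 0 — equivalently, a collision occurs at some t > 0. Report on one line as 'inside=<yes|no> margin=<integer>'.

d = (-6, 5),  |d|² = 61;  R = 1+6 = 7,  c = 61−7² = 12
v_rel = (-15, 12),  |v_rel|² = 369;  v_rel·d = (-15)·(-6) + (12)·(5) = 150
369·t² − 300·t + 12 = 0  ⇒  m = 150² − 369·12 = 18072
m = 18072 > 0,  v_rel·d = 150 > 0  ⇒  inside

inside=yes margin=18072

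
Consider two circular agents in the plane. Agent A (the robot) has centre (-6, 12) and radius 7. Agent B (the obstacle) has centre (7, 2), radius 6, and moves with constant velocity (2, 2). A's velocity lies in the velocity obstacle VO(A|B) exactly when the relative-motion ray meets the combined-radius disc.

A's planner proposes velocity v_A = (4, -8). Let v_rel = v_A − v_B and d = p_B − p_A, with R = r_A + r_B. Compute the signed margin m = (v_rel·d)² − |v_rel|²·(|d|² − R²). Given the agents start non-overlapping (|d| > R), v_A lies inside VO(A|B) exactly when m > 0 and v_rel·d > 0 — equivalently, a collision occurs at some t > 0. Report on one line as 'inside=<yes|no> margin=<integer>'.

d = (13, -10),  |d|² = 269;  R = 7+6 = 13,  c = 269−13² = 100
v_rel = (2, -10),  |v_rel|² = 104;  v_rel·d = (2)·(13) + (-10)·(-10) = 126
104·t² − 252·t + 100 = 0  ⇒  m = 126² − 104·100 = 5476
m = 5476 > 0,  v_rel·d = 126 > 0  ⇒  inside

inside=yes margin=5476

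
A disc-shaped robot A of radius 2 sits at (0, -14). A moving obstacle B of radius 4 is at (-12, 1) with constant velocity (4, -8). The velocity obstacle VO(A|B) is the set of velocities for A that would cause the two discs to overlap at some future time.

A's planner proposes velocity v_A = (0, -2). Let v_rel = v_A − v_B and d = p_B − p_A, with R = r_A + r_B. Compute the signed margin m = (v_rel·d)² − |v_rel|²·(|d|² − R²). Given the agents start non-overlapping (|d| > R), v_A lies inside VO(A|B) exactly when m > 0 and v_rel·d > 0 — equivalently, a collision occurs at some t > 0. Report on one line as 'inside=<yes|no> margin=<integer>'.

d = (-12, 15),  |d|² = 369;  R = 2+4 = 6,  c = 369−6² = 333
v_rel = (-4, 6),  |v_rel|² = 52;  v_rel·d = (-4)·(-12) + (6)·(15) = 138
52·t² − 276·t + 333 = 0  ⇒  m = 138² − 52·333 = 1728
m = 1728 > 0,  v_rel·d = 138 > 0  ⇒  inside

inside=yes margin=1728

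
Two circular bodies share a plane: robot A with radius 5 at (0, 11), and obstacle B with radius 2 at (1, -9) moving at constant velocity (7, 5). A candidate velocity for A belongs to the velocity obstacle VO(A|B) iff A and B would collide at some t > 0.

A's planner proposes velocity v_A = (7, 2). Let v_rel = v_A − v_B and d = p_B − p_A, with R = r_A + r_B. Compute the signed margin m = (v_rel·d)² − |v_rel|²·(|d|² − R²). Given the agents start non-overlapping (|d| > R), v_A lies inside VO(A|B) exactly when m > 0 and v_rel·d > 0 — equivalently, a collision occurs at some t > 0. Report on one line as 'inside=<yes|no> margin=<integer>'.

d = (1, -20),  |d|² = 401;  R = 5+2 = 7,  c = 401−7² = 352
v_rel = (0, -3),  |v_rel|² = 9;  v_rel·d = (0)·(1) + (-3)·(-20) = 60
9·t² − 120·t + 352 = 0  ⇒  m = 60² − 9·352 = 432
m = 432 > 0,  v_rel·d = 60 > 0  ⇒  inside

inside=yes margin=432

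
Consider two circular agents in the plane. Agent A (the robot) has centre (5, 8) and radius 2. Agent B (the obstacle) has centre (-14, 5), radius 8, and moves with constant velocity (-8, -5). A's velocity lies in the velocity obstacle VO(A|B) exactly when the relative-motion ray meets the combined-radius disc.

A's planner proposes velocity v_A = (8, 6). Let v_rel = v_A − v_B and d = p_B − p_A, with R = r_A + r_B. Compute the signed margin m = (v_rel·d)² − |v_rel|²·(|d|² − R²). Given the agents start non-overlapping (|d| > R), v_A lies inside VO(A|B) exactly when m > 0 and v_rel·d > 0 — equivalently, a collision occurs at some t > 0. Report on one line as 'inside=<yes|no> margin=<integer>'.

d = (-19, -3),  |d|² = 370;  R = 2+8 = 10,  c = 370−10² = 270
v_rel = (16, 11),  |v_rel|² = 377;  v_rel·d = (16)·(-19) + (11)·(-3) = -337
377·t² + 674·t + 270 = 0  ⇒  m = (-337)² − 377·270 = 11779
m = 11779 > 0,  v_rel·d = -337 < 0  ⇒  outside

inside=no margin=11779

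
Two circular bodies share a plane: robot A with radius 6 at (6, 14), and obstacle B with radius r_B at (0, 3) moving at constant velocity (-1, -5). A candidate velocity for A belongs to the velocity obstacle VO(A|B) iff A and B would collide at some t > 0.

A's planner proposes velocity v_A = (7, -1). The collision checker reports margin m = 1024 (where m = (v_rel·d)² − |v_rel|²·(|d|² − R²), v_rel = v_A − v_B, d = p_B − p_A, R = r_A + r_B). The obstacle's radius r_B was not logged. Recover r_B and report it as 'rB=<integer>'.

m = 1024
d = (-6, -11);  v_rel = (8, 4),  |v_rel|² = 80
v_rel×d = (8)·(-11) − (4)·(-6) = -64
since m = R²·80 − (-64)²:  R² = (4096 + 1024) / 80 = 64
R = √64 = 8  ⇒  r_B = 8 − 6 = 2

rB=2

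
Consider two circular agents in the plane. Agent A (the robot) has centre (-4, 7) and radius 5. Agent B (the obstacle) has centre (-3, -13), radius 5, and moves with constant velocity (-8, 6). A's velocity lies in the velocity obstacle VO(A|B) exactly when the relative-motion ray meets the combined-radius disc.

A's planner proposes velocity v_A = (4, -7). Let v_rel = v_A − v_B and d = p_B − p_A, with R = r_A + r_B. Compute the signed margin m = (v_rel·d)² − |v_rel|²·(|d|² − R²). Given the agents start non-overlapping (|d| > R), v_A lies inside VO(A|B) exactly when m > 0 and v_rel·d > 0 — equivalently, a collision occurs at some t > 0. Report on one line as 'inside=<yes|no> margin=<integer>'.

d = (1, -20),  |d|² = 401;  R = 5+5 = 10,  c = 401−10² = 301
v_rel = (12, -13),  |v_rel|² = 313;  v_rel·d = (12)·(1) + (-13)·(-20) = 272
313·t² − 544·t + 301 = 0  ⇒  m = 272² − 313·301 = -20229
m = -20229 < 0,  v_rel·d = 272 > 0  ⇒  outside

inside=no margin=-20229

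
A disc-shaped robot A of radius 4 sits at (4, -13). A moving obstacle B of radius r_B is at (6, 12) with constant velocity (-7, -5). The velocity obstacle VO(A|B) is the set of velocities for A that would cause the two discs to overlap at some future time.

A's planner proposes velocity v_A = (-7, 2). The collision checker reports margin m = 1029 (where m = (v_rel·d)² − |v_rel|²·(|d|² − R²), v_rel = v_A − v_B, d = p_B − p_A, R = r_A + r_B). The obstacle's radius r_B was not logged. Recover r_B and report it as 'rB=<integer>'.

m = 1029
d = (2, 25);  v_rel = (0, 7),  |v_rel|² = 49
v_rel×d = (0)·(25) − (7)·(2) = -14
since m = R²·49 − (-14)²:  R² = (196 + 1029) / 49 = 25
R = √25 = 5  ⇒  r_B = 5 − 4 = 1

rB=1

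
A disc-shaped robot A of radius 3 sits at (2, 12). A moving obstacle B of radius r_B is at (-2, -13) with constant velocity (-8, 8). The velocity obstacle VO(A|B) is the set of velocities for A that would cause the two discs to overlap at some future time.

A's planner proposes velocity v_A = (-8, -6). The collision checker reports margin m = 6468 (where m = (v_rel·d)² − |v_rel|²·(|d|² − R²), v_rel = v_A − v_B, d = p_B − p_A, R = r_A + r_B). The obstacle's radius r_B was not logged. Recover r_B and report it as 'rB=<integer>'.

m = 6468
d = (-4, -25);  v_rel = (0, -14),  |v_rel|² = 196
v_rel×d = (0)·(-25) − (-14)·(-4) = -56
since m = R²·196 − (-56)²:  R² = (3136 + 6468) / 196 = 49
R = √49 = 7  ⇒  r_B = 7 − 3 = 4

rB=4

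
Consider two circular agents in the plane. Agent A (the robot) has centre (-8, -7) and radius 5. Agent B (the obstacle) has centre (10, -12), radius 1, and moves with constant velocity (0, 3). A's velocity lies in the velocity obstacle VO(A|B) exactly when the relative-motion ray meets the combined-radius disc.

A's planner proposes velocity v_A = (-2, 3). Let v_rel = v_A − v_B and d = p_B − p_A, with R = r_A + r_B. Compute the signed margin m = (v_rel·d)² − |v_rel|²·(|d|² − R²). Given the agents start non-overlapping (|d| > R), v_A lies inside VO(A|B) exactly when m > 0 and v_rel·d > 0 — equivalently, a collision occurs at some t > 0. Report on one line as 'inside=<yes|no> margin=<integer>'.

d = (18, -5),  |d|² = 349;  R = 5+1 = 6,  c = 349−6² = 313
v_rel = (-2, 0),  |v_rel|² = 4;  v_rel·d = (-2)·(18) + (0)·(-5) = -36
4·t² + 72·t + 313 = 0  ⇒  m = (-36)² − 4·313 = 44
m = 44 > 0,  v_rel·d = -36 < 0  ⇒  outside

inside=no margin=44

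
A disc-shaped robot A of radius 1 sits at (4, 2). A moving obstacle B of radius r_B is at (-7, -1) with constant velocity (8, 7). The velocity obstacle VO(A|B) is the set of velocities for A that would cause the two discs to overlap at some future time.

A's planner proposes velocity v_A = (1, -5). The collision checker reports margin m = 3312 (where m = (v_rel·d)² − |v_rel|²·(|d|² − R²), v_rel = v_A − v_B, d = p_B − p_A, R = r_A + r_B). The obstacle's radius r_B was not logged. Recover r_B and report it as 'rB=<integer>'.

m = 3312
d = (-11, -3);  v_rel = (-7, -12),  |v_rel|² = 193
v_rel×d = (-7)·(-3) − (-12)·(-11) = -111
since m = R²·193 − (-111)²:  R² = (12321 + 3312) / 193 = 81
R = √81 = 9  ⇒  r_B = 9 − 1 = 8

rB=8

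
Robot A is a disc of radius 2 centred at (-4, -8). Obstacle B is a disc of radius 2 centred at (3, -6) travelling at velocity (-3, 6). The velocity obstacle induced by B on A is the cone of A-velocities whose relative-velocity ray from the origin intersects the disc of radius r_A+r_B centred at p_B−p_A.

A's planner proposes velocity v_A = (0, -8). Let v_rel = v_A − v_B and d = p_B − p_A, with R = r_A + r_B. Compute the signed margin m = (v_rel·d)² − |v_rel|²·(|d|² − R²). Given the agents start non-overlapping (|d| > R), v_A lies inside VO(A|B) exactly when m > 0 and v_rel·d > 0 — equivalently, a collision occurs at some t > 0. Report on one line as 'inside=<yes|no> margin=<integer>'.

d = (7, 2),  |d|² = 53;  R = 2+2 = 4,  c = 53−4² = 37
v_rel = (3, -14),  |v_rel|² = 205;  v_rel·d = (3)·(7) + (-14)·(2) = -7
205·t² + 14·t + 37 = 0  ⇒  m = (-7)² − 205·37 = -7536
m = -7536 < 0,  v_rel·d = -7 < 0  ⇒  outside

inside=no margin=-7536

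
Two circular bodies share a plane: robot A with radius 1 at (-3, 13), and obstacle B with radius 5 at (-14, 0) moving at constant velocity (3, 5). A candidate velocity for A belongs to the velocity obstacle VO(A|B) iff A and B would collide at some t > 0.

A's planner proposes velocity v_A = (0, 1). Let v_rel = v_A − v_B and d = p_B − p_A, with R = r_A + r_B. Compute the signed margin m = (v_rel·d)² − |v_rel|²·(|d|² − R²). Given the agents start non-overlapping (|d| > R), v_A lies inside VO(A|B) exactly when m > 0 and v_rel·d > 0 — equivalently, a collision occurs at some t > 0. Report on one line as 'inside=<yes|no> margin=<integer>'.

d = (-11, -13),  |d|² = 290;  R = 1+5 = 6,  c = 290−6² = 254
v_rel = (-3, -4),  |v_rel|² = 25;  v_rel·d = (-3)·(-11) + (-4)·(-13) = 85
25·t² − 170·t + 254 = 0  ⇒  m = 85² − 25·254 = 875
m = 875 > 0,  v_rel·d = 85 > 0  ⇒  inside

inside=yes margin=875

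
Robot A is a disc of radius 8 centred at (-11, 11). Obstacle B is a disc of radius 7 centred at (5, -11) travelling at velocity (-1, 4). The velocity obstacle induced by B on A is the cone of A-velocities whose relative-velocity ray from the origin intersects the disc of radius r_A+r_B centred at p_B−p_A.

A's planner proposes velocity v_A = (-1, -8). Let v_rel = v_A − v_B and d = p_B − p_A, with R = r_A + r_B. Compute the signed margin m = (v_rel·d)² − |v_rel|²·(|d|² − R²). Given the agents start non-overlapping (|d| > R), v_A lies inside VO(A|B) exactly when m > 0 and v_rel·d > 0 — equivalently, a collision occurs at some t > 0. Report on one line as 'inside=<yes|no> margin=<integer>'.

d = (16, -22),  |d|² = 740;  R = 8+7 = 15,  c = 740−15² = 515
v_rel = (0, -12),  |v_rel|² = 144;  v_rel·d = (0)·(16) + (-12)·(-22) = 264
144·t² − 528·t + 515 = 0  ⇒  m = 264² − 144·515 = -4464
m = -4464 < 0,  v_rel·d = 264 > 0  ⇒  outside

inside=no margin=-4464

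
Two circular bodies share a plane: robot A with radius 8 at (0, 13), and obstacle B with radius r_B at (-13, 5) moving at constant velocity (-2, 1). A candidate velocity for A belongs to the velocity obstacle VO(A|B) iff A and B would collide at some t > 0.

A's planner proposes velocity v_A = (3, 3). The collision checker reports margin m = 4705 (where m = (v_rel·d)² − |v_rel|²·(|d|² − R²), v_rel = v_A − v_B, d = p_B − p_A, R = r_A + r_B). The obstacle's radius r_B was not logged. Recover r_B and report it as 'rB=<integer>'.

m = 4705
d = (-13, -8);  v_rel = (5, 2),  |v_rel|² = 29
v_rel×d = (5)·(-8) − (2)·(-13) = -14
since m = R²·29 − (-14)²:  R² = (196 + 4705) / 29 = 169
R = √169 = 13  ⇒  r_B = 13 − 8 = 5

rB=5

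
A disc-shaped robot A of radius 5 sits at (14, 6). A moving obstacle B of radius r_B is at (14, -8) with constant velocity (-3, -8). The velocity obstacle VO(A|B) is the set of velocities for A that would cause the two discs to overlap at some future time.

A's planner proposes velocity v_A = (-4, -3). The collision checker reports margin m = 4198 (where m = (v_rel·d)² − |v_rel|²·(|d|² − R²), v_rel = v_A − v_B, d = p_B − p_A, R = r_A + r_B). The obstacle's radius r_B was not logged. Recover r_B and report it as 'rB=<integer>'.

m = 4198
d = (0, -14);  v_rel = (-1, 5),  |v_rel|² = 26
v_rel×d = (-1)·(-14) − (5)·(0) = 14
since m = R²·26 − 14²:  R² = (196 + 4198) / 26 = 169
R = √169 = 13  ⇒  r_B = 13 − 5 = 8

rB=8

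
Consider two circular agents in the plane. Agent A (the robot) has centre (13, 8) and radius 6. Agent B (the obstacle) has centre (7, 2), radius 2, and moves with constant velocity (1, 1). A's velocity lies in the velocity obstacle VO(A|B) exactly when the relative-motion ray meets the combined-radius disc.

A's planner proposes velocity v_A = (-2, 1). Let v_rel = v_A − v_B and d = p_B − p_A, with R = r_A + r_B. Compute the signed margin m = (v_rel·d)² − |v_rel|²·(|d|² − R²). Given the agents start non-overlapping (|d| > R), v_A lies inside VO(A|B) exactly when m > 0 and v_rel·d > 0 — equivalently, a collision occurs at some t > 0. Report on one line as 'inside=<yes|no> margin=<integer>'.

d = (-6, -6),  |d|² = 72;  R = 6+2 = 8,  c = 72−8² = 8
v_rel = (-3, 0),  |v_rel|² = 9;  v_rel·d = (-3)·(-6) + (0)·(-6) = 18
9·t² − 36·t + 8 = 0  ⇒  m = 18² − 9·8 = 252
m = 252 > 0,  v_rel·d = 18 > 0  ⇒  inside

inside=yes margin=252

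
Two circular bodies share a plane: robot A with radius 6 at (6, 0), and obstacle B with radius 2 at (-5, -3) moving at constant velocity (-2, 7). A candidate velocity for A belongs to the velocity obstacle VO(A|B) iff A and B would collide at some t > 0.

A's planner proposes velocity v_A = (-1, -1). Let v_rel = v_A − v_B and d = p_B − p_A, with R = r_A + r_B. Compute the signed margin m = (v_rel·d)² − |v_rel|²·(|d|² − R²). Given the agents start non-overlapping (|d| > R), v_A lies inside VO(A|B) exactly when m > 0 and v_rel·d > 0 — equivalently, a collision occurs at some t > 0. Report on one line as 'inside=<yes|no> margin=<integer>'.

d = (-11, -3),  |d|² = 130;  R = 6+2 = 8,  c = 130−8² = 66
v_rel = (1, -8),  |v_rel|² = 65;  v_rel·d = (1)·(-11) + (-8)·(-3) = 13
65·t² − 26·t + 66 = 0  ⇒  m = 13² − 65·66 = -4121
m = -4121 < 0,  v_rel·d = 13 > 0  ⇒  outside

inside=no margin=-4121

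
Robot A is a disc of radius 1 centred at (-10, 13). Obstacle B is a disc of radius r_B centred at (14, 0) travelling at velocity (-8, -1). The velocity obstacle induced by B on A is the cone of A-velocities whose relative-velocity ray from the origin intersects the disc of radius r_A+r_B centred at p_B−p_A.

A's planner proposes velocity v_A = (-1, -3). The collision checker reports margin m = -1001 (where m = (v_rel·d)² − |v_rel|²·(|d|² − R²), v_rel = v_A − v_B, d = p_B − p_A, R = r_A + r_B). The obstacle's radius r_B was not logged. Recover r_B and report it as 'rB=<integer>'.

m = -1001
d = (24, -13);  v_rel = (7, -2),  |v_rel|² = 53
v_rel×d = (7)·(-13) − (-2)·(24) = -43
since m = R²·53 − (-43)²:  R² = (1849 + -1001) / 53 = 16
R = √16 = 4  ⇒  r_B = 4 − 1 = 3

rB=3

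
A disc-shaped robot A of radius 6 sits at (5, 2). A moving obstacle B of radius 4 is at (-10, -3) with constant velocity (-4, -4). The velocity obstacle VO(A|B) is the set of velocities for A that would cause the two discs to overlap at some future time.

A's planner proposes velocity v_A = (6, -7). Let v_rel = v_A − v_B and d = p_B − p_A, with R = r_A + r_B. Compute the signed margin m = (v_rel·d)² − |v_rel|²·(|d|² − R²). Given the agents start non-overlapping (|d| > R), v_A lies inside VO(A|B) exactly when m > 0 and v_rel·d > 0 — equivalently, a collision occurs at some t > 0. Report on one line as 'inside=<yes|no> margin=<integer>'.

d = (-15, -5),  |d|² = 250;  R = 6+4 = 10,  c = 250−10² = 150
v_rel = (10, -3),  |v_rel|² = 109;  v_rel·d = (10)·(-15) + (-3)·(-5) = -135
109·t² + 270·t + 150 = 0  ⇒  m = (-135)² − 109·150 = 1875
m = 1875 > 0,  v_rel·d = -135 < 0  ⇒  outside

inside=no margin=1875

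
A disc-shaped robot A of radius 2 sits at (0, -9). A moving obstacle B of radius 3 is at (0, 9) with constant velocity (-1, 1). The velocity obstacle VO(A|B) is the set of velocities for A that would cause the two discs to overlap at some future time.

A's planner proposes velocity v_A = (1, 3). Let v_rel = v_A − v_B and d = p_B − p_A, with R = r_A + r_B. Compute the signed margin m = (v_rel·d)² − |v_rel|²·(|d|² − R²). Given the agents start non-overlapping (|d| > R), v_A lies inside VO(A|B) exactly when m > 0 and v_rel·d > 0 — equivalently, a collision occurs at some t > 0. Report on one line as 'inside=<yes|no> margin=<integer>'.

d = (0, 18),  |d|² = 324;  R = 2+3 = 5,  c = 324−5² = 299
v_rel = (2, 2),  |v_rel|² = 8;  v_rel·d = (2)·(0) + (2)·(18) = 36
8·t² − 72·t + 299 = 0  ⇒  m = 36² − 8·299 = -1096
m = -1096 < 0,  v_rel·d = 36 > 0  ⇒  outside

inside=no margin=-1096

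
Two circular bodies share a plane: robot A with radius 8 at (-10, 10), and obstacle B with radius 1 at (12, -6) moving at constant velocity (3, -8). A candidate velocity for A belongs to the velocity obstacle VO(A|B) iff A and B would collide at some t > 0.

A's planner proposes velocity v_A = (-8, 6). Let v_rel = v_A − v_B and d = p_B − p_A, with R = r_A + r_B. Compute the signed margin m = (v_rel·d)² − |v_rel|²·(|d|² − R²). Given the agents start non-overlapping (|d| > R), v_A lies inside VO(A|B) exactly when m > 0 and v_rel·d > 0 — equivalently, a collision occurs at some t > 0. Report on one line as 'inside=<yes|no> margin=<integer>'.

d = (22, -16),  |d|² = 740;  R = 8+1 = 9,  c = 740−9² = 659
v_rel = (-11, 14),  |v_rel|² = 317;  v_rel·d = (-11)·(22) + (14)·(-16) = -466
317·t² + 932·t + 659 = 0  ⇒  m = (-466)² − 317·659 = 8253
m = 8253 > 0,  v_rel·d = -466 < 0  ⇒  outside

inside=no margin=8253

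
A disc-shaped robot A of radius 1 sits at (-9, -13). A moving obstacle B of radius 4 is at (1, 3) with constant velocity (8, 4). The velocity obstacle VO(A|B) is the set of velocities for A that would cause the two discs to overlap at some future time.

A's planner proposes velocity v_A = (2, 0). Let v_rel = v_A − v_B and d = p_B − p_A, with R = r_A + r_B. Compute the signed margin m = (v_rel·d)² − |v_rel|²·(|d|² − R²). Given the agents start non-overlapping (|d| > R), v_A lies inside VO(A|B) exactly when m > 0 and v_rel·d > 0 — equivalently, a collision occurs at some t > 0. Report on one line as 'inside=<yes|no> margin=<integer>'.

d = (10, 16),  |d|² = 356;  R = 1+4 = 5,  c = 356−5² = 331
v_rel = (-6, -4),  |v_rel|² = 52;  v_rel·d = (-6)·(10) + (-4)·(16) = -124
52·t² + 248·t + 331 = 0  ⇒  m = (-124)² − 52·331 = -1836
m = -1836 < 0,  v_rel·d = -124 < 0  ⇒  outside

inside=no margin=-1836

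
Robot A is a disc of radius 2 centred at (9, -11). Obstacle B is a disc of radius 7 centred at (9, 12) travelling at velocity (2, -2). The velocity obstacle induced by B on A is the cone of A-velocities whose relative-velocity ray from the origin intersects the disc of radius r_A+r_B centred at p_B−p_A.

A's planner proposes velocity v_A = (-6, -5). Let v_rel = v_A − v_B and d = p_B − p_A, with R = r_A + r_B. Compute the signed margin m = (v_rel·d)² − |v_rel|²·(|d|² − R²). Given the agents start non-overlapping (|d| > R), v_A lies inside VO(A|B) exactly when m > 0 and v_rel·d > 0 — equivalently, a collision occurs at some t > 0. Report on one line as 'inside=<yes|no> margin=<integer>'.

d = (0, 23),  |d|² = 529;  R = 2+7 = 9,  c = 529−9² = 448
v_rel = (-8, -3),  |v_rel|² = 73;  v_rel·d = (-8)·(0) + (-3)·(23) = -69
73·t² + 138·t + 448 = 0  ⇒  m = (-69)² − 73·448 = -27943
m = -27943 < 0,  v_rel·d = -69 < 0  ⇒  outside

inside=no margin=-27943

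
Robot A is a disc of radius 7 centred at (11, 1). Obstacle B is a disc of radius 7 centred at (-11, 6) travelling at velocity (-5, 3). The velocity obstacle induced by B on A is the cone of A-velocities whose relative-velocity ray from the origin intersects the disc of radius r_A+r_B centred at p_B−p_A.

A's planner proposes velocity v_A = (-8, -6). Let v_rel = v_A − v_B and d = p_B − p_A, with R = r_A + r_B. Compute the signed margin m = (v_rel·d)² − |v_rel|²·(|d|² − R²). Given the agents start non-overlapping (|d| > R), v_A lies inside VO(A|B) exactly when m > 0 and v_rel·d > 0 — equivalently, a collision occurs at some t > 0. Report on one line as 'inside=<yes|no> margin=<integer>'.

d = (-22, 5),  |d|² = 509;  R = 7+7 = 14,  c = 509−14² = 313
v_rel = (-3, -9),  |v_rel|² = 90;  v_rel·d = (-3)·(-22) + (-9)·(5) = 21
90·t² − 42·t + 313 = 0  ⇒  m = 21² − 90·313 = -27729
m = -27729 < 0,  v_rel·d = 21 > 0  ⇒  outside

inside=no margin=-27729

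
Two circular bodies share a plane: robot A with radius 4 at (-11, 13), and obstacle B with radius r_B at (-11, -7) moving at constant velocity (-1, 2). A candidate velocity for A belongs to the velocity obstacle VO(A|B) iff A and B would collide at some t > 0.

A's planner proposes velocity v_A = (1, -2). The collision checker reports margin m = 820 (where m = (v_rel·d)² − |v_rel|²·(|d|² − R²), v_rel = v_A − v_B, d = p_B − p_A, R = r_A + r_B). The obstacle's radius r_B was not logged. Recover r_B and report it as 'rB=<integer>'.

m = 820
d = (0, -20);  v_rel = (2, -4),  |v_rel|² = 20
v_rel×d = (2)·(-20) − (-4)·(0) = -40
since m = R²·20 − (-40)²:  R² = (1600 + 820) / 20 = 121
R = √121 = 11  ⇒  r_B = 11 − 4 = 7

rB=7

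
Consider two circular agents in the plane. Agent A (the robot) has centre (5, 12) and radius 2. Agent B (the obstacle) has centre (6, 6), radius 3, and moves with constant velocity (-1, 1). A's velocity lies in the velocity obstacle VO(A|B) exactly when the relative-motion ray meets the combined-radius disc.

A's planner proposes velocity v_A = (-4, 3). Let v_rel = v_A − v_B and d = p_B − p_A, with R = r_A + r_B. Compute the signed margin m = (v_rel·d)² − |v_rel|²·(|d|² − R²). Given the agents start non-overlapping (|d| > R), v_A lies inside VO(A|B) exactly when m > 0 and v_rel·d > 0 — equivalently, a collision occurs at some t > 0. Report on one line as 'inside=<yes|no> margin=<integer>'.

d = (1, -6),  |d|² = 37;  R = 2+3 = 5,  c = 37−5² = 12
v_rel = (-3, 2),  |v_rel|² = 13;  v_rel·d = (-3)·(1) + (2)·(-6) = -15
13·t² + 30·t + 12 = 0  ⇒  m = (-15)² − 13·12 = 69
m = 69 > 0,  v_rel·d = -15 < 0  ⇒  outside

inside=no margin=69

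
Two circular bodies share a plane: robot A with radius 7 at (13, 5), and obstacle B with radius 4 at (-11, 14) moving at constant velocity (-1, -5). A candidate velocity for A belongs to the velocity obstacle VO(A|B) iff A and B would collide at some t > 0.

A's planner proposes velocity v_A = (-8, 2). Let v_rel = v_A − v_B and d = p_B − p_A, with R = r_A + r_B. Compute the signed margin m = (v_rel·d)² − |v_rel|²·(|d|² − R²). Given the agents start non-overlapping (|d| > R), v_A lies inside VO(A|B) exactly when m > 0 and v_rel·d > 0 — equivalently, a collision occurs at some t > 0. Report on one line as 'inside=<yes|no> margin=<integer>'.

d = (-24, 9),  |d|² = 657;  R = 7+4 = 11,  c = 657−11² = 536
v_rel = (-7, 7),  |v_rel|² = 98;  v_rel·d = (-7)·(-24) + (7)·(9) = 231
98·t² − 462·t + 536 = 0  ⇒  m = 231² − 98·536 = 833
m = 833 > 0,  v_rel·d = 231 > 0  ⇒  inside

inside=yes margin=833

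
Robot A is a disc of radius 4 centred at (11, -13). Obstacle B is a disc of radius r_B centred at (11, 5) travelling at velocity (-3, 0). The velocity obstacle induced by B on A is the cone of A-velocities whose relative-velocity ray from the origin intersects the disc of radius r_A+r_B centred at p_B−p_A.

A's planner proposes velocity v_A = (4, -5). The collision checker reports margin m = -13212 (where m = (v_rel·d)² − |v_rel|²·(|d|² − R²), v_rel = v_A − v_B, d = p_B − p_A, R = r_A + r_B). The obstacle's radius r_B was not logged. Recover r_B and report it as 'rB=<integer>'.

m = -13212
d = (0, 18);  v_rel = (7, -5),  |v_rel|² = 74
v_rel×d = (7)·(18) − (-5)·(0) = 126
since m = R²·74 − 126²:  R² = (15876 + -13212) / 74 = 36
R = √36 = 6  ⇒  r_B = 6 − 4 = 2

rB=2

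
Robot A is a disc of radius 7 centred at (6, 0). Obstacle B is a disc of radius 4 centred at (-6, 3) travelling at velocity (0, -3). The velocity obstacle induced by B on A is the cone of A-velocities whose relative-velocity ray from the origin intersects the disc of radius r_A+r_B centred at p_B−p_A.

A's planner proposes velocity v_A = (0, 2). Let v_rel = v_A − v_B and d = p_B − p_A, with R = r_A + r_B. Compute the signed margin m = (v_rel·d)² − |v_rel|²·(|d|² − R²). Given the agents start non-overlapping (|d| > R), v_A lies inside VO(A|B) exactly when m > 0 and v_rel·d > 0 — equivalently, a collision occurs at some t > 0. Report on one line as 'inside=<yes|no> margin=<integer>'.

d = (-12, 3),  |d|² = 153;  R = 7+4 = 11,  c = 153−11² = 32
v_rel = (0, 5),  |v_rel|² = 25;  v_rel·d = (0)·(-12) + (5)·(3) = 15
25·t² − 30·t + 32 = 0  ⇒  m = 15² − 25·32 = -575
m = -575 < 0,  v_rel·d = 15 > 0  ⇒  outside

inside=no margin=-575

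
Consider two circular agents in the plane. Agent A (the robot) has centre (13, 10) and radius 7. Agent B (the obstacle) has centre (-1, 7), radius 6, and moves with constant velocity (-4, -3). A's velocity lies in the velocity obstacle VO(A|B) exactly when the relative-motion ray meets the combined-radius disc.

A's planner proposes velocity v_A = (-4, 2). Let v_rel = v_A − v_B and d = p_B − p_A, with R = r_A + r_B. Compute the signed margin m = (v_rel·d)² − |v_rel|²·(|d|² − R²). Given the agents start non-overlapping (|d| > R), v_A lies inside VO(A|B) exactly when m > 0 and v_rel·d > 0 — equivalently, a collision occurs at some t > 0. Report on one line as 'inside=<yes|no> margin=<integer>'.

d = (-14, -3),  |d|² = 205;  R = 7+6 = 13,  c = 205−13² = 36
v_rel = (0, 5),  |v_rel|² = 25;  v_rel·d = (0)·(-14) + (5)·(-3) = -15
25·t² + 30·t + 36 = 0  ⇒  m = (-15)² − 25·36 = -675
m = -675 < 0,  v_rel·d = -15 < 0  ⇒  outside

inside=no margin=-675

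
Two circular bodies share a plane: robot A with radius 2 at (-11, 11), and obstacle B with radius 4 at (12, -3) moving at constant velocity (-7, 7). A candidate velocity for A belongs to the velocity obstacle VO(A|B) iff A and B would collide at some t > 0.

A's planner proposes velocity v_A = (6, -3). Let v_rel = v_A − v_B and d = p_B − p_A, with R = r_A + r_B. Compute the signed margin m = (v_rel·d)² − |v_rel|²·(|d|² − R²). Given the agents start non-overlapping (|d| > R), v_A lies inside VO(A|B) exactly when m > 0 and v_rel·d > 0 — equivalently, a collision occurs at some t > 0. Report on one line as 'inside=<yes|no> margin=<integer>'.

d = (23, -14),  |d|² = 725;  R = 2+4 = 6,  c = 725−6² = 689
v_rel = (13, -10),  |v_rel|² = 269;  v_rel·d = (13)·(23) + (-10)·(-14) = 439
269·t² − 878·t + 689 = 0  ⇒  m = 439² − 269·689 = 7380
m = 7380 > 0,  v_rel·d = 439 > 0  ⇒  inside

inside=yes margin=7380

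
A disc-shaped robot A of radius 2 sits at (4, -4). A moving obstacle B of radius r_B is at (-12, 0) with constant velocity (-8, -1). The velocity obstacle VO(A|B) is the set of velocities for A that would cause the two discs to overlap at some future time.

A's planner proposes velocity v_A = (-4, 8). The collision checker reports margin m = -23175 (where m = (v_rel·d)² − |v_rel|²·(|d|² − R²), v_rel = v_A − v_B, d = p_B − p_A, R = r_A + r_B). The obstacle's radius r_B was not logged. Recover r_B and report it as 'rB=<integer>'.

m = -23175
d = (-16, 4);  v_rel = (4, 9),  |v_rel|² = 97
v_rel×d = (4)·(4) − (9)·(-16) = 160
since m = R²·97 − 160²:  R² = (25600 + -23175) / 97 = 25
R = √25 = 5  ⇒  r_B = 5 − 2 = 3

rB=3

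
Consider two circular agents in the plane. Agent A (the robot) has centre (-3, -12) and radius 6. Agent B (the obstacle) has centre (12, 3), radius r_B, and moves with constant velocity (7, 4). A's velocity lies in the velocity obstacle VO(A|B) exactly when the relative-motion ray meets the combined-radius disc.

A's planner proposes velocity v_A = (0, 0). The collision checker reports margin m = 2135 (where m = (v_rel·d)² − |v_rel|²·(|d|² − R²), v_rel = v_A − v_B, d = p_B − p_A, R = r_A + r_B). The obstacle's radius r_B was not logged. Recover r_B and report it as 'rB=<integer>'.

m = 2135
d = (15, 15);  v_rel = (-7, -4),  |v_rel|² = 65
v_rel×d = (-7)·(15) − (-4)·(15) = -45
since m = R²·65 − (-45)²:  R² = (2025 + 2135) / 65 = 64
R = √64 = 8  ⇒  r_B = 8 − 6 = 2

rB=2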